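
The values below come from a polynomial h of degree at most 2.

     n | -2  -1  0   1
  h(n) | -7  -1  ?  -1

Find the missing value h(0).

The 3 known points determine the degree-2 polynomial uniquely.
Write h(n) = an^2 + bn + c. Substituting each data point gives a linear system:
  4a - 2b + c = -7
  a - b + c = -1
  a + b + c = -1
Solving the system yields a = -2, b = 0, c = 1.
So h(n) = -2n^2 + 1.
Then h(0) = 1.

1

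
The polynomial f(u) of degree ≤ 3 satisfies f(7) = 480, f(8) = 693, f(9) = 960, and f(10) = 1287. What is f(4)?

105

Write f(u) = au^3 + bu^2 + cu + d. Substituting each data point gives a linear system:
  343a + 49b + 7c + d = 480
  512a + 64b + 8c + d = 693
  729a + 81b + 9c + d = 960
  1000a + 100b + 10c + d = 1287
Solving the system yields a = 1, b = 3, c = -1, d = -3.
So f(u) = u^3 + 3u^2 - u - 3.
Then f(4) = 105.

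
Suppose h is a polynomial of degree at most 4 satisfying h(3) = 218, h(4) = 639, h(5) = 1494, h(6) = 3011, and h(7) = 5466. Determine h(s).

h(s) = 2s^4 + 2s^3 - s^2 + 4s - 1

Write h(s) = as^4 + bs^3 + cs^2 + ds + e. Substituting each data point gives a linear system:
  81a + 27b + 9c + 3d + e = 218
  256a + 64b + 16c + 4d + e = 639
  625a + 125b + 25c + 5d + e = 1494
  1296a + 216b + 36c + 6d + e = 3011
  2401a + 343b + 49c + 7d + e = 5466
Solving the system yields a = 2, b = 2, c = -1, d = 4, e = -1.
So h(s) = 2s⁴ + 2s³ - s² + 4s - 1.
Check: h(4) = 639. ✓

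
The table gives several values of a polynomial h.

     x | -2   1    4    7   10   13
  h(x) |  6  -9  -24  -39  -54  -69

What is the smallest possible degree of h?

Forward differences of the values at x = -2, 1, 4, 7, 10, 13:
  h  : 6  -9  -24  -39  -54  -69
  Δ  : -15  -15  -15  -15  -15
  Δ^2: 0  0  0  0
  Δ^3: 0  0  0
  Δ^4: 0  0
  Δ^5: 0
The first differences are constant (-15) and nonzero, while all higher differences vanish, so the minimal degree is 1.

1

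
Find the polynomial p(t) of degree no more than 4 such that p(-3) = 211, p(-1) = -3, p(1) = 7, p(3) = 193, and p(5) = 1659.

p(t) = 3t^4 - t^3 - 5t^2 + 6t + 4

Using the Lagrange interpolation formula with nodes -3, -1, 1, 3, 5:
  L_0(t) = (t + 1)(t - 1)(t - 3)(t - 5) / 384
  L_1(t) = (t + 3)(t - 1)(t - 3)(t - 5) / -96
  L_2(t) = (t + 3)(t + 1)(t - 3)(t - 5) / 64
  L_3(t) = (t + 3)(t + 1)(t - 1)(t - 5) / -96
  L_4(t) = (t + 3)(t + 1)(t - 1)(t - 3) / 384
Then p(t) = 211·L_0(t) - 3·L_1(t) + 7·L_2(t) + 193·L_3(t) + 1659·L_4(t).
Expanding and collecting terms gives p(t) = 3t^4 - t^3 - 5t^2 + 6t + 4.
Check: p(-1) = -3. ✓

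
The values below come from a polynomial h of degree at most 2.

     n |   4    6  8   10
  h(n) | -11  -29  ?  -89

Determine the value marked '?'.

-55

On equispaced nodes a degree-2 polynomial has vanishing third forward difference, so
  - h(4) + 3·h(6) - 3·h(8) + h(10) = 0.
Substituting the known values and solving for h(8):
  -3·h(8) = 165
  h(8) = -55.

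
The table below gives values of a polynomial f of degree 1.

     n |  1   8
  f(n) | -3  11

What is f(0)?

Write f(n) = an + b. Substituting each data point gives a linear system:
  a + b = -3
  8a + b = 11
Solving the system yields a = 2, b = -5.
So f(n) = 2n - 5.
Then f(0) = -5.

-5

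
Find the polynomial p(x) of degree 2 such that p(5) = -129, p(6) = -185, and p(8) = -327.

Write p(x) = ax^2 + bx + c. Substituting each data point gives a linear system:
  25a + 5b + c = -129
  36a + 6b + c = -185
  64a + 8b + c = -327
Solving the system yields a = -5, b = -1, c = 1.
So p(x) = -5x^2 - x + 1.
Check: p(6) = -185. ✓

p(x) = -5x^2 - x + 1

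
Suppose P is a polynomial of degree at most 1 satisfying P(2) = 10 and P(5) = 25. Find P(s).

P(s) = 5s

Write P(s) = as + b. Substituting each data point gives a linear system:
  2a + b = 10
  5a + b = 25
Solving the system yields a = 5, b = 0.
So P(s) = 5s.
Check: P(2) = 10. ✓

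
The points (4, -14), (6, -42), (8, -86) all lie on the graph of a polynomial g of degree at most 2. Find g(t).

Write g(t) = at^2 + bt + c. Substituting each data point gives a linear system:
  16a + 4b + c = -14
  36a + 6b + c = -42
  64a + 8b + c = -86
Solving the system yields a = -2, b = 6, c = -6.
So g(t) = -2t^2 + 6t - 6.
Check: g(8) = -86. ✓

g(t) = -2t^2 + 6t - 6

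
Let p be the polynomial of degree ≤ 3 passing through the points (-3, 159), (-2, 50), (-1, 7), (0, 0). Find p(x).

p(x) = -5x^3 + 3x^2 + x

Using the Lagrange interpolation formula with nodes -3, -2, -1, 0:
  L_0(x) = (x + 2)(x + 1)x / -6
  L_1(x) = (x + 3)(x + 1)x / 2
  L_2(x) = (x + 3)(x + 2)x / -2
  L_3(x) = (x + 3)(x + 2)(x + 1) / 6
Then p(x) = 159·L_0(x) + 50·L_1(x) + 7·L_2(x) + 0·L_3(x).
Expanding and collecting terms gives p(x) = -5x^3 + 3x^2 + x.
Check: p(0) = 0. ✓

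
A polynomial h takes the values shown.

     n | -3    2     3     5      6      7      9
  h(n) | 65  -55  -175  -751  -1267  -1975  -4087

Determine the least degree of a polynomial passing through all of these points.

3

Divided differences on the nodes -3, 2, 3, 5, 6, 7, 9:
  order 0: 65  -55  -175  -751  -1267  -1975  -4087
  order 1: -24  -120  -288  -516  -708  -1056
  order 2: -16  -56  -76  -96  -116
  order 3: -5  -5  -5  -5
  order 4: 0  0  0
  order 5: 0  0
  order 6: 0
The order-3 divided differences are all -5 (nonzero) and every higher order vanishes, so the data lies on a polynomial of degree exactly 3.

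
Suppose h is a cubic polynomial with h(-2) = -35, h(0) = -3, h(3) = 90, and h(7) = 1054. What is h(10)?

3037

Write h(t) = at^3 + bt^2 + ct + d. Substituting each data point gives a linear system:
  -8a + 4b - 2c + d = -35
  d = -3
  27a + 9b + 3c + d = 90
  343a + 49b + 7c + d = 1054
Solving the system yields a = 3, b = 0, c = 4, d = -3.
So h(t) = 3t³ + 4t - 3.
Then h(10) = 3037.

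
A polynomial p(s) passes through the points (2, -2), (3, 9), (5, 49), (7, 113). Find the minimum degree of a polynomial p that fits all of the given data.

2

Divided differences on the nodes 2, 3, 5, 7:
  order 0: -2  9  49  113
  order 1: 11  20  32
  order 2: 3  3
  order 3: 0
The order-2 divided differences are all 3 (nonzero) and every higher order vanishes, so the data lies on a polynomial of degree exactly 2.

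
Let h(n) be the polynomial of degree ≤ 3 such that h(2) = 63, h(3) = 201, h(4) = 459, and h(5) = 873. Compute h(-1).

9

Write h(n) = an^3 + bn^2 + cn + d. Substituting each data point gives a linear system:
  8a + 4b + 2c + d = 63
  27a + 9b + 3c + d = 201
  64a + 16b + 4c + d = 459
  125a + 25b + 5c + d = 873
Solving the system yields a = 6, b = 6, c = -6, d = 3.
So h(n) = 6n^3 + 6n^2 - 6n + 3.
Then h(-1) = 9.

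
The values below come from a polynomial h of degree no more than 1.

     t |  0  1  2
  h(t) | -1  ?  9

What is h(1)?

The 2 known points determine the degree-1 polynomial uniquely.
Write h(t) = at + b. Substituting each data point gives a linear system:
  b = -1
  2a + b = 9
Solving the system yields a = 5, b = -1.
So h(t) = 5t - 1.
Then h(1) = 4.

4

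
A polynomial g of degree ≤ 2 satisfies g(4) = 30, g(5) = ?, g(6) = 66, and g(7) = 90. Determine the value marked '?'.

On equispaced nodes a degree-2 polynomial has vanishing third forward difference, so
  - g(4) + 3·g(5) - 3·g(6) + g(7) = 0.
Substituting the known values and solving for g(5):
  3·g(5) = 138
  g(5) = 46.

46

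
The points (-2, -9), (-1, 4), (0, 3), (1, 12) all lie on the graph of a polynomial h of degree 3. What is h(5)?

628

Write h(t) = at^3 + bt^2 + ct + d. Substituting each data point gives a linear system:
  -8a + 4b - 2c + d = -9
  -a + b - c + d = 4
  d = 3
  a + b + c + d = 12
Solving the system yields a = 4, b = 5, c = 0, d = 3.
So h(t) = 4t^3 + 5t^2 + 3.
Then h(5) = 628.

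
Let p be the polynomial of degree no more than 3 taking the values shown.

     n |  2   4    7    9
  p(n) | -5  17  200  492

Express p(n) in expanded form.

p(n) = n^3 - 3n^2 + n - 3

Write p(n) = an^3 + bn^2 + cn + d. Substituting each data point gives a linear system:
  8a + 4b + 2c + d = -5
  64a + 16b + 4c + d = 17
  343a + 49b + 7c + d = 200
  729a + 81b + 9c + d = 492
Solving the system yields a = 1, b = -3, c = 1, d = -3.
So p(n) = n³ - 3n² + n - 3.
Check: p(2) = -5. ✓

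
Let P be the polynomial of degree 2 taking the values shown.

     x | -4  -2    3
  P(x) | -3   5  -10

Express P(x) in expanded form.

P(x) = -x^2 - 2x + 5

Using the Lagrange interpolation formula with nodes -4, -2, 3:
  L_0(x) = (x + 2)(x - 3) / 14
  L_1(x) = (x + 4)(x - 3) / -10
  L_2(x) = (x + 4)(x + 2) / 35
Then P(x) = -3·L_0(x) + 5·L_1(x) - 10·L_2(x).
Expanding and collecting terms gives P(x) = -x^2 - 2x + 5.
Check: P(3) = -10. ✓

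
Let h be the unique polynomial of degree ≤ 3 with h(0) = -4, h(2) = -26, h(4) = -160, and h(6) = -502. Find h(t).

h(t) = -2t^3 - 2t^2 + t - 4

Using the Lagrange interpolation formula with nodes 0, 2, 4, 6:
  L_0(t) = (t - 2)(t - 4)(t - 6) / -48
  L_1(t) = t(t - 4)(t - 6) / 16
  L_2(t) = t(t - 2)(t - 6) / -16
  L_3(t) = t(t - 2)(t - 4) / 48
Then h(t) = -4·L_0(t) - 26·L_1(t) - 160·L_2(t) - 502·L_3(t).
Expanding and collecting terms gives h(t) = -2t^3 - 2t^2 + t - 4.
Check: h(4) = -160. ✓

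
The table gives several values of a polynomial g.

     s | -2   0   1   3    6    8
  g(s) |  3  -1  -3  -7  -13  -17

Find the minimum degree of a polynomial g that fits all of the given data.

1

Divided differences on the nodes -2, 0, 1, 3, 6, 8:
  order 0: 3  -1  -3  -7  -13  -17
  order 1: -2  -2  -2  -2  -2
  order 2: 0  0  0  0
  order 3: 0  0  0
  order 4: 0  0
  order 5: 0
The order-1 divided differences are all -2 (nonzero) and every higher order vanishes, so the data lies on a polynomial of degree exactly 1.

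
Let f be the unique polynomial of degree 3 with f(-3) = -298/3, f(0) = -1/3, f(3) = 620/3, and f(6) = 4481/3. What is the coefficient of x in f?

Write f(x) = ax^3 + bx^2 + cx + d. Substituting each data point gives a linear system:
  -27a + 9b - 3c + d = -298/3
  d = -1/3
  27a + 9b + 3c + d = 620/3
  216a + 36b + 6c + d = 4481/3
Solving the system yields a = 6, b = 6, c = -3, d = -1/3.
So f(x) = 6x^3 + 6x^2 - 3x - 1/3.
The coefficient of x is -3.

-3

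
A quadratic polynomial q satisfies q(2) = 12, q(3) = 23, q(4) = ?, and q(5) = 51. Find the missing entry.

The 3 known points determine the degree-2 polynomial uniquely.
Write q(u) = au^2 + bu + c. Substituting each data point gives a linear system:
  4a + 2b + c = 12
  9a + 3b + c = 23
  25a + 5b + c = 51
Solving the system yields a = 1, b = 6, c = -4.
So q(u) = u² + 6u - 4.
Then q(4) = 36.

36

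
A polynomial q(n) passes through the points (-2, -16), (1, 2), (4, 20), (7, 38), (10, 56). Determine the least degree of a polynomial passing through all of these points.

Forward differences of the values at n = -2, 1, 4, 7, 10:
  q  : -16  2  20  38  56
  Δ  : 18  18  18  18
  Δ^2: 0  0  0
  Δ^3: 0  0
  Δ^4: 0
The first differences are constant (18) and nonzero, while all higher differences vanish, so the minimal degree is 1.

1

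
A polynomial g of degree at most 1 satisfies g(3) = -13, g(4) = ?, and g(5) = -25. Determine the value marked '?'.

-19

The 2 known points determine the degree-1 polynomial uniquely.
Write g(s) = as + b. Substituting each data point gives a linear system:
  3a + b = -13
  5a + b = -25
Solving the system yields a = -6, b = 5.
So g(s) = -6s + 5.
Then g(4) = -19.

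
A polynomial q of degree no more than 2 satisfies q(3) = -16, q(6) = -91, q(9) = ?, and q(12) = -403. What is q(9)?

-220

On equispaced nodes a degree-2 polynomial has vanishing third forward difference, so
  - q(3) + 3·q(6) - 3·q(9) + q(12) = 0.
Substituting the known values and solving for q(9):
  -3·q(9) = 660
  q(9) = -220.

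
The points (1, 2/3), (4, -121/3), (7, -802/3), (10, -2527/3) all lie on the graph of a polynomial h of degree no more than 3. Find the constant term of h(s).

1

Write h(s) = as^3 + bs^2 + cs + d. Substituting each data point gives a linear system:
  a + b + c + d = 2/3
  64a + 16b + 4c + d = -121/3
  343a + 49b + 7c + d = -802/3
  1000a + 100b + 10c + d = -2527/3
Solving the system yields a = -1, b = 5/3, c = -1, d = 1.
So h(s) = -s^3 + (5/3)s^2 - s + 1.
The constant term is 1.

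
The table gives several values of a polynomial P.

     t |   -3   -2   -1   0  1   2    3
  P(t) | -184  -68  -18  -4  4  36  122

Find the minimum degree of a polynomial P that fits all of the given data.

Forward differences of the values at t = -3, -2, -1, 0, 1, 2, 3:
  P  : -184  -68  -18  -4  4  36  122
  Δ  : 116  50  14  8  32  86
  Δ^2: -66  -36  -6  24  54
  Δ^3: 30  30  30  30
  Δ^4: 0  0  0
  Δ^5: 0  0
  Δ^6: 0
The third differences are constant (30) and nonzero, while all higher differences vanish, so the minimal degree is 3.

3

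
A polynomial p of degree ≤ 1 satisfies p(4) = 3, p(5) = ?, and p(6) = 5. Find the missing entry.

4

On equispaced nodes a degree-1 polynomial has vanishing second forward difference, so
  p(4) - 2·p(5) + p(6) = 0.
Substituting the known values and solving for p(5):
  -2·p(5) = -8
  p(5) = 4.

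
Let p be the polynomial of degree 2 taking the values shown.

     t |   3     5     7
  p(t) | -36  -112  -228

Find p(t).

p(t) = -5t^2 + 2t + 3

Write p(t) = at^2 + bt + c. Substituting each data point gives a linear system:
  9a + 3b + c = -36
  25a + 5b + c = -112
  49a + 7b + c = -228
Solving the system yields a = -5, b = 2, c = 3.
So p(t) = -5t^2 + 2t + 3.
Check: p(5) = -112. ✓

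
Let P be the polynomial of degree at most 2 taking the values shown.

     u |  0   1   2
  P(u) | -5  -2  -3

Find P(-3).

Forward differences of the values at u = 0, 1, 2:
  P  : -5  -2  -3
  Δ  : 3  -1
  Δ^2: -4
The second differences are constant, confirming degree 2.
Interpolating (Newton forward form) and evaluating at u = -3 gives P(-3) = -38.

-38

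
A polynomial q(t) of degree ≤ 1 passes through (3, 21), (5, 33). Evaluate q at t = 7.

Using the Lagrange interpolation formula with nodes 3, 5:
  L_0(t) = (t - 5) / -2
  L_1(t) = (t - 3) / 2
Then q(t) = 21·L_0(t) + 33·L_1(t).
Expanding and collecting terms gives q(t) = 6t + 3.
Evaluating at t = 7: q(7) = 45.

45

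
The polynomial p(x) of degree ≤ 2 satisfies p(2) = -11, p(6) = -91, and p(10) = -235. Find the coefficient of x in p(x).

Write p(x) = ax^2 + bx + c. Substituting each data point gives a linear system:
  4a + 2b + c = -11
  36a + 6b + c = -91
  100a + 10b + c = -235
Solving the system yields a = -2, b = -4, c = 5.
So p(x) = -2x² - 4x + 5.
The coefficient of x is -4.

-4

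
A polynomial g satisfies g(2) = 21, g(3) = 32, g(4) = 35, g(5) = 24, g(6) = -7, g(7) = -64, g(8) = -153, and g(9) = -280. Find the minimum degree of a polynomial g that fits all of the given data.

3

Forward differences of the values at x = 2, 3, 4, 5, 6, 7, 8, 9:
  g  : 21  32  35  24  -7  -64  -153  -280
  Δ  : 11  3  -11  -31  -57  -89  -127
  Δ^2: -8  -14  -20  -26  -32  -38
  Δ^3: -6  -6  -6  -6  -6
  Δ^4: 0  0  0  0
  Δ^5: 0  0  0
  Δ^6: 0  0
  Δ^7: 0
The third differences are constant (-6) and nonzero, while all higher differences vanish, so the minimal degree is 3.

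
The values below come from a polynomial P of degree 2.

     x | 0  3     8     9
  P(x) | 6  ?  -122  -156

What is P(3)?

The 3 known points determine the degree-2 polynomial uniquely.
Write P(x) = ax^2 + bx + c. Substituting each data point gives a linear system:
  c = 6
  64a + 8b + c = -122
  81a + 9b + c = -156
Solving the system yields a = -2, b = 0, c = 6.
So P(x) = -2x^2 + 6.
Then P(3) = -12.

-12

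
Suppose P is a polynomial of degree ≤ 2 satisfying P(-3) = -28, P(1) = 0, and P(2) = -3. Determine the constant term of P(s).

Write P(s) = as^2 + bs + c. Substituting each data point gives a linear system:
  9a - 3b + c = -28
  a + b + c = 0
  4a + 2b + c = -3
Solving the system yields a = -2, b = 3, c = -1.
So P(s) = -2s^2 + 3s - 1.
The constant term is -1.

-1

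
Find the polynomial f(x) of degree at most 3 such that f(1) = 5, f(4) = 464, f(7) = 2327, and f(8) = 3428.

Write f(x) = ax^3 + bx^2 + cx + d. Substituting each data point gives a linear system:
  a + b + c + d = 5
  64a + 16b + 4c + d = 464
  343a + 49b + 7c + d = 2327
  512a + 64b + 8c + d = 3428
Solving the system yields a = 6, b = 6, c = -3, d = -4.
So f(x) = 6x^3 + 6x^2 - 3x - 4.
Check: f(1) = 5. ✓

f(x) = 6x^3 + 6x^2 - 3x - 4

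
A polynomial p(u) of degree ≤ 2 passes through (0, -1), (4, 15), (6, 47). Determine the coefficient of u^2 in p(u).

Write p(u) = au^2 + bu + c. Substituting each data point gives a linear system:
  c = -1
  16a + 4b + c = 15
  36a + 6b + c = 47
Solving the system yields a = 2, b = -4, c = -1.
So p(u) = 2u² - 4u - 1.
The leading coefficient is 2.

2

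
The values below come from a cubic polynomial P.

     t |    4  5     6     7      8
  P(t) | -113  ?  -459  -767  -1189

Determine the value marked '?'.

On equispaced nodes a degree-3 polynomial has vanishing fourth forward difference, so
  P(4) - 4·P(5) + 6·P(6) - 4·P(7) + P(8) = 0.
Substituting the known values and solving for P(5):
  -4·P(5) = 988
  P(5) = -247.

-247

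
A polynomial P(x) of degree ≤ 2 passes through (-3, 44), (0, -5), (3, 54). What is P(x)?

Using the Lagrange interpolation formula with nodes -3, 0, 3:
  L_0(x) = x(x - 3) / 18
  L_1(x) = (x + 3)(x - 3) / -9
  L_2(x) = (x + 3)x / 18
Then P(x) = 44·L_0(x) - 5·L_1(x) + 54·L_2(x).
Expanding and collecting terms gives P(x) = 6x^2 + (5/3)x - 5.
Check: P(0) = -5. ✓

P(x) = 6x^2 + (5/3)x - 5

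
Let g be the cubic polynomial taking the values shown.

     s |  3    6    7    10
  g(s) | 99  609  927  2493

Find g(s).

Write g(s) = as^3 + bs^2 + cs + d. Substituting each data point gives a linear system:
  27a + 9b + 3c + d = 99
  216a + 36b + 6c + d = 609
  343a + 49b + 7c + d = 927
  1000a + 100b + 10c + d = 2493
Solving the system yields a = 2, b = 5, c = -1, d = 3.
So g(s) = 2s^3 + 5s^2 - s + 3.
Check: g(6) = 609. ✓

g(s) = 2s^3 + 5s^2 - s + 3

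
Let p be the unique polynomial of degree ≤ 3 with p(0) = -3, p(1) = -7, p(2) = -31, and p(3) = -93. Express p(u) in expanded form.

Write p(u) = au^3 + bu^2 + cu + d. Substituting each data point gives a linear system:
  d = -3
  a + b + c + d = -7
  8a + 4b + 2c + d = -31
  27a + 9b + 3c + d = -93
Solving the system yields a = -3, b = -1, c = 0, d = -3.
So p(u) = -3u^3 - u^2 - 3.
Check: p(1) = -7. ✓

p(u) = -3u^3 - u^2 - 3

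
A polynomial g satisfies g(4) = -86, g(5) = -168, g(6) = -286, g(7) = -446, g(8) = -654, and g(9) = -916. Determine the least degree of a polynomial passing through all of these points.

Forward differences of the values at x = 4, 5, 6, 7, 8, 9:
  g  : -86  -168  -286  -446  -654  -916
  Δ  : -82  -118  -160  -208  -262
  Δ^2: -36  -42  -48  -54
  Δ^3: -6  -6  -6
  Δ^4: 0  0
  Δ^5: 0
The third differences are constant (-6) and nonzero, while all higher differences vanish, so the minimal degree is 3.

3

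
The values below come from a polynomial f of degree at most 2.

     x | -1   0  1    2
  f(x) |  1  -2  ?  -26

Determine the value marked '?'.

-11

On equispaced nodes a degree-2 polynomial has vanishing third forward difference, so
  - f(-1) + 3·f(0) - 3·f(1) + f(2) = 0.
Substituting the known values and solving for f(1):
  -3·f(1) = 33
  f(1) = -11.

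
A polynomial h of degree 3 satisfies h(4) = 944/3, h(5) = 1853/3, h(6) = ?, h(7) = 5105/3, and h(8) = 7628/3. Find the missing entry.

1070

On equispaced nodes a degree-3 polynomial has vanishing fourth forward difference, so
  h(4) - 4·h(5) + 6·h(6) - 4·h(7) + h(8) = 0.
Substituting the known values and solving for h(6):
  6·h(6) = 6420
  h(6) = 1070.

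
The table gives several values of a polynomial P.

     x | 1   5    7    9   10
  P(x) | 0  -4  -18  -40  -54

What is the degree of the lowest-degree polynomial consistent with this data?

2

Divided differences on the nodes 1, 5, 7, 9, 10:
  order 0: 0  -4  -18  -40  -54
  order 1: -1  -7  -11  -14
  order 2: -1  -1  -1
  order 3: 0  0
  order 4: 0
The order-2 divided differences are all -1 (nonzero) and every higher order vanishes, so the data lies on a polynomial of degree exactly 2.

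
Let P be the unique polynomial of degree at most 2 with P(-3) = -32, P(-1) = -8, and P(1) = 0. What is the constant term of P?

-2

Write P(t) = at^2 + bt + c. Substituting each data point gives a linear system:
  9a - 3b + c = -32
  a - b + c = -8
  a + b + c = 0
Solving the system yields a = -2, b = 4, c = -2.
So P(t) = -2t² + 4t - 2.
The constant term is -2.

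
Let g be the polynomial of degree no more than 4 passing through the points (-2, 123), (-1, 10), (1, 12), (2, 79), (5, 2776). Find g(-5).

Using the Lagrange interpolation formula with nodes -2, -1, 1, 2, 5:
  L_0(t) = (t + 1)(t - 1)(t - 2)(t - 5) / 84
  L_1(t) = (t + 2)(t - 1)(t - 2)(t - 5) / -36
  L_2(t) = (t + 2)(t + 1)(t - 2)(t - 5) / 24
  L_3(t) = (t + 2)(t + 1)(t - 1)(t - 5) / -36
  L_4(t) = (t + 2)(t + 1)(t - 1)(t - 2) / 504
Then g(t) = 123·L_0(t) + 10·L_1(t) + 12·L_2(t) + 79·L_3(t) + 2776·L_4(t).
Expanding and collecting terms gives g(t) = 5t^4 - 4t^3 + 5t^2 + 5t + 1.
Evaluating at t = -5: g(-5) = 3726.

3726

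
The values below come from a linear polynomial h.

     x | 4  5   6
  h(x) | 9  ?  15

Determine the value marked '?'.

12

On equispaced nodes a degree-1 polynomial has vanishing second forward difference, so
  h(4) - 2·h(5) + h(6) = 0.
Substituting the known values and solving for h(5):
  -2·h(5) = -24
  h(5) = 12.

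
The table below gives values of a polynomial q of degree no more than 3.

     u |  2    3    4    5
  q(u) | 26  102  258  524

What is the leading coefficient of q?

Write q(u) = au^3 + bu^2 + cu + d. Substituting each data point gives a linear system:
  8a + 4b + 2c + d = 26
  27a + 9b + 3c + d = 102
  64a + 16b + 4c + d = 258
  125a + 25b + 5c + d = 524
Solving the system yields a = 5, b = -5, c = 6, d = -6.
So q(u) = 5u³ - 5u² + 6u - 6.
The leading coefficient is 5.

5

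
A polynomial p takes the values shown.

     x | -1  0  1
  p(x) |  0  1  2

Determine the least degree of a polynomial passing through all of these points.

Forward differences of the values at x = -1, 0, 1:
  p  : 0  1  2
  Δ  : 1  1
  Δ^2: 0
The first differences are constant (1) and nonzero, while all higher differences vanish, so the minimal degree is 1.

1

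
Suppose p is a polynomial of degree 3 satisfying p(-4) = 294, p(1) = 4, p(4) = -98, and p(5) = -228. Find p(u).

Write p(u) = au^3 + bu^2 + cu + d. Substituting each data point gives a linear system:
  -64a + 16b - 4c + d = 294
  a + b + c + d = 4
  64a + 16b + 4c + d = -98
  125a + 25b + 5c + d = -228
Solving the system yields a = -3, b = 6, c = -1, d = 2.
So p(u) = -3u³ + 6u² - u + 2.
Check: p(5) = -228. ✓

p(u) = -3u^3 + 6u^2 - u + 2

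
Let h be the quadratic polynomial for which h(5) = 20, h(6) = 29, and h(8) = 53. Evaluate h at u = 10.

85

Using the Lagrange interpolation formula with nodes 5, 6, 8:
  L_0(u) = (u - 6)(u - 8) / 3
  L_1(u) = (u - 5)(u - 8) / -2
  L_2(u) = (u - 5)(u - 6) / 6
Then h(u) = 20·L_0(u) + 29·L_1(u) + 53·L_2(u).
Expanding and collecting terms gives h(u) = u^2 - 2u + 5.
Evaluating at u = 10: h(10) = 85.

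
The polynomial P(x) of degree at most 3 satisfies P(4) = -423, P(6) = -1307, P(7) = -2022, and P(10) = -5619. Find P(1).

-12

Using the Lagrange interpolation formula with nodes 4, 6, 7, 10:
  L_0(x) = (x - 6)(x - 7)(x - 10) / -36
  L_1(x) = (x - 4)(x - 7)(x - 10) / 8
  L_2(x) = (x - 4)(x - 6)(x - 10) / -9
  L_3(x) = (x - 4)(x - 6)(x - 7) / 72
Then P(x) = -423·L_0(x) - 1307·L_1(x) - 2022·L_2(x) - 5619·L_3(x).
Expanding and collecting terms gives P(x) = -5x^3 - 6x^2 - 2x + 1.
Evaluating at x = 1: P(1) = -12.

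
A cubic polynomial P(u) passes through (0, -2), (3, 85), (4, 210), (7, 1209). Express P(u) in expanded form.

P(u) = 4u^3 - 4u^2 + 5u - 2

Using the Lagrange interpolation formula with nodes 0, 3, 4, 7:
  L_0(u) = (u - 3)(u - 4)(u - 7) / -84
  L_1(u) = u(u - 4)(u - 7) / 12
  L_2(u) = u(u - 3)(u - 7) / -12
  L_3(u) = u(u - 3)(u - 4) / 84
Then P(u) = -2·L_0(u) + 85·L_1(u) + 210·L_2(u) + 1209·L_3(u).
Expanding and collecting terms gives P(u) = 4u^3 - 4u^2 + 5u - 2.
Check: P(3) = 85. ✓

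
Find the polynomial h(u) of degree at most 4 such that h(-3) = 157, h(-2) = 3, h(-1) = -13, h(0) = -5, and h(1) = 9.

h(u) = 4u^4 + 5u^3 - u^2 + 6u - 5

Write h(u) = au^4 + bu^3 + cu^2 + du + e. Substituting each data point gives a linear system:
  81a - 27b + 9c - 3d + e = 157
  16a - 8b + 4c - 2d + e = 3
  a - b + c - d + e = -13
  e = -5
  a + b + c + d + e = 9
Solving the system yields a = 4, b = 5, c = -1, d = 6, e = -5.
So h(u) = 4u^4 + 5u^3 - u^2 + 6u - 5.
Check: h(1) = 9. ✓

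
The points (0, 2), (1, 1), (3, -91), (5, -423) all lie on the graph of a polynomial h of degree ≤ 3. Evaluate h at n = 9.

-2383

Using the Lagrange interpolation formula with nodes 0, 1, 3, 5:
  L_0(n) = (n - 1)(n - 3)(n - 5) / -15
  L_1(n) = n(n - 3)(n - 5) / 8
  L_2(n) = n(n - 1)(n - 5) / -12
  L_3(n) = n(n - 1)(n - 3) / 40
Then h(n) = 2·L_0(n) + 1·L_1(n) - 91·L_2(n) - 423·L_3(n).
Expanding and collecting terms gives h(n) = -3n^3 - 3n^2 + 5n + 2.
Evaluating at n = 9: h(9) = -2383.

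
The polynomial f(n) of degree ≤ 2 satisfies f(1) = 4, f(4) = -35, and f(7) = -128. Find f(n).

Using the Lagrange interpolation formula with nodes 1, 4, 7:
  L_0(n) = (n - 4)(n - 7) / 18
  L_1(n) = (n - 1)(n - 7) / -9
  L_2(n) = (n - 1)(n - 4) / 18
Then f(n) = 4·L_0(n) - 35·L_1(n) - 128·L_2(n).
Expanding and collecting terms gives f(n) = -3n² + 2n + 5.
Check: f(1) = 4. ✓

f(n) = -3n^2 + 2n + 5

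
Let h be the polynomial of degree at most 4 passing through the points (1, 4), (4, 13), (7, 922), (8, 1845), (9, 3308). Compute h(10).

5485

Write h(s) = as^4 + bs^3 + cs^2 + ds + e. Substituting each data point gives a linear system:
  a + b + c + d + e = 4
  256a + 64b + 16c + 4d + e = 13
  2401a + 343b + 49c + 7d + e = 922
  4096a + 512b + 64c + 8d + e = 1845
  6561a + 729b + 81c + 9d + e = 3308
Solving the system yields a = 1, b = -5, c = 5, d = -2, e = 5.
So h(s) = s⁴ - 5s³ + 5s² - 2s + 5.
Then h(10) = 5485.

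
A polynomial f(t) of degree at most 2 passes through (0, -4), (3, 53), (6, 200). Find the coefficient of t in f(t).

Write f(t) = at^2 + bt + c. Substituting each data point gives a linear system:
  c = -4
  9a + 3b + c = 53
  36a + 6b + c = 200
Solving the system yields a = 5, b = 4, c = -4.
So f(t) = 5t^2 + 4t - 4.
The coefficient of t is 4.

4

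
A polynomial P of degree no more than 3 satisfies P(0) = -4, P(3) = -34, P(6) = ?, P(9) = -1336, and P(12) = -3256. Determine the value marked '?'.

-370

On equispaced nodes a degree-3 polynomial has vanishing fourth forward difference, so
  P(0) - 4·P(3) + 6·P(6) - 4·P(9) + P(12) = 0.
Substituting the known values and solving for P(6):
  6·P(6) = -2220
  P(6) = -370.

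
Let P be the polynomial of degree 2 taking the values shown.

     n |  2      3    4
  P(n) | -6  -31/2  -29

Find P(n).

P(n) = -2n^2 + (1/2)n + 1

Write P(n) = an^2 + bn + c. Substituting each data point gives a linear system:
  4a + 2b + c = -6
  9a + 3b + c = -31/2
  16a + 4b + c = -29
Solving the system yields a = -2, b = 1/2, c = 1.
So P(n) = -2n² + (1/2)n + 1.
Check: P(3) = -31/2. ✓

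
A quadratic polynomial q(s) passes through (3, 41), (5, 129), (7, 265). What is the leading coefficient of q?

Write q(s) = as^2 + bs + c. Substituting each data point gives a linear system:
  9a + 3b + c = 41
  25a + 5b + c = 129
  49a + 7b + c = 265
Solving the system yields a = 6, b = -4, c = -1.
So q(s) = 6s^2 - 4s - 1.
The leading coefficient is 6.

6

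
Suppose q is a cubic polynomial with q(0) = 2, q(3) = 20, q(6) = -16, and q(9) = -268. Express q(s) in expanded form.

q(s) = -s^3 + 6s^2 - 3s + 2

Write q(s) = as^3 + bs^2 + cs + d. Substituting each data point gives a linear system:
  d = 2
  27a + 9b + 3c + d = 20
  216a + 36b + 6c + d = -16
  729a + 81b + 9c + d = -268
Solving the system yields a = -1, b = 6, c = -3, d = 2.
So q(s) = -s^3 + 6s^2 - 3s + 2.
Check: q(6) = -16. ✓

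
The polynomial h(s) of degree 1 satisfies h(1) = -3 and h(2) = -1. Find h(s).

h(s) = 2s - 5

Write h(s) = as + b. Substituting each data point gives a linear system:
  a + b = -3
  2a + b = -1
Solving the system yields a = 2, b = -5.
So h(s) = 2s - 5.
Check: h(2) = -1. ✓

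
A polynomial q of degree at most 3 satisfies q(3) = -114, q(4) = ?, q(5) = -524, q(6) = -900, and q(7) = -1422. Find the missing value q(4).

The 4 known points determine the degree-3 polynomial uniquely.
Write q(n) = an^3 + bn^2 + cn + d. Substituting each data point gives a linear system:
  27a + 9b + 3c + d = -114
  125a + 25b + 5c + d = -524
  216a + 36b + 6c + d = -900
  343a + 49b + 7c + d = -1422
Solving the system yields a = -4, b = -1, c = -1, d = 6.
So q(n) = -4n³ - n² - n + 6.
Then q(4) = -270.

-270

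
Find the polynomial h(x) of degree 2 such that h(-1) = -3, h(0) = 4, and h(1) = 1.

Write h(x) = ax^2 + bx + c. Substituting each data point gives a linear system:
  a - b + c = -3
  c = 4
  a + b + c = 1
Solving the system yields a = -5, b = 2, c = 4.
So h(x) = -5x^2 + 2x + 4.
Check: h(1) = 1. ✓

h(x) = -5x^2 + 2x + 4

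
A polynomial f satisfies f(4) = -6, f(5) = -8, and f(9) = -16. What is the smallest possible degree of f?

Divided differences on the nodes 4, 5, 9:
  order 0: -6  -8  -16
  order 1: -2  -2
  order 2: 0
The order-1 divided differences are all -2 (nonzero) and every higher order vanishes, so the data lies on a polynomial of degree exactly 1.

1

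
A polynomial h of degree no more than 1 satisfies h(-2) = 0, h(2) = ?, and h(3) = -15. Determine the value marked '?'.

The 2 known points determine the degree-1 polynomial uniquely.
Write h(u) = au + b. Substituting each data point gives a linear system:
  -2a + b = 0
  3a + b = -15
Solving the system yields a = -3, b = -6.
So h(u) = -3u - 6.
Then h(2) = -12.

-12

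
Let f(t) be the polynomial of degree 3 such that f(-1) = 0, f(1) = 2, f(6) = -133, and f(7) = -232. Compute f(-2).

11

Using the Lagrange interpolation formula with nodes -1, 1, 6, 7:
  L_0(t) = (t - 1)(t - 6)(t - 7) / -112
  L_1(t) = (t + 1)(t - 6)(t - 7) / 60
  L_2(t) = (t + 1)(t - 1)(t - 7) / -35
  L_3(t) = (t + 1)(t - 1)(t - 6) / 48
Then f(t) = 0·L_0(t) + 2·L_1(t) - 133·L_2(t) - 232·L_3(t).
Expanding and collecting terms gives f(t) = -t^3 + 2t^2 + 2t - 1.
Evaluating at t = -2: f(-2) = 11.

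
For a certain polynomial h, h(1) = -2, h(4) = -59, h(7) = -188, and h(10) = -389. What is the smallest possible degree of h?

2

Forward differences of the values at s = 1, 4, 7, 10:
  h  : -2  -59  -188  -389
  Δ  : -57  -129  -201
  Δ^2: -72  -72
  Δ^3: 0
The second differences are constant (-72) and nonzero, while all higher differences vanish, so the minimal degree is 2.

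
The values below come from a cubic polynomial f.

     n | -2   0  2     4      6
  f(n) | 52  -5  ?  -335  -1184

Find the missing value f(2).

The 4 known points determine the degree-3 polynomial uniquely.
Write f(n) = an^3 + bn^2 + cn + d. Substituting each data point gives a linear system:
  -8a + 4b - 2c + d = 52
  d = -5
  64a + 16b + 4c + d = -335
  216a + 36b + 6c + d = -1184
Solving the system yields a = -6, b = 3, c = 3/2, d = -5.
So f(n) = -6n^3 + 3n^2 + (3/2)n - 5.
Then f(2) = -38.

-38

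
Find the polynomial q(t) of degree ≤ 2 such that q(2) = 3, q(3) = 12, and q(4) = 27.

q(t) = 3t^2 - 6t + 3

Write q(t) = at^2 + bt + c. Substituting each data point gives a linear system:
  4a + 2b + c = 3
  9a + 3b + c = 12
  16a + 4b + c = 27
Solving the system yields a = 3, b = -6, c = 3.
So q(t) = 3t² - 6t + 3.
Check: q(2) = 3. ✓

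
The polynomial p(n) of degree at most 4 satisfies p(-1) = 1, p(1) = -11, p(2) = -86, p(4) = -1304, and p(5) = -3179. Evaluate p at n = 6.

-6586

Using the Lagrange interpolation formula with nodes -1, 1, 2, 4, 5:
  L_0(n) = (n - 1)(n - 2)(n - 4)(n - 5) / 180
  L_1(n) = (n + 1)(n - 2)(n - 4)(n - 5) / -24
  L_2(n) = (n + 1)(n - 1)(n - 4)(n - 5) / 18
  L_3(n) = (n + 1)(n - 1)(n - 2)(n - 5) / -30
  L_4(n) = (n + 1)(n - 1)(n - 2)(n - 4) / 72
Then p(n) = 1·L_0(n) - 11·L_1(n) - 86·L_2(n) - 1304·L_3(n) - 3179·L_4(n).
Expanding and collecting terms gives p(n) = -5n^4 - n^3 + 4n^2 - 5n - 4.
Evaluating at n = 6: p(6) = -6586.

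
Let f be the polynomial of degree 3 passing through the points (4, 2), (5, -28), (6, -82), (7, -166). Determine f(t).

Write f(t) = at^3 + bt^2 + ct + d. Substituting each data point gives a linear system:
  64a + 16b + 4c + d = 2
  125a + 25b + 5c + d = -28
  216a + 36b + 6c + d = -82
  343a + 49b + 7c + d = -166
Solving the system yields a = -1, b = 3, c = 4, d = 2.
So f(t) = -t³ + 3t² + 4t + 2.
Check: f(4) = 2. ✓

f(t) = -t^3 + 3t^2 + 4t + 2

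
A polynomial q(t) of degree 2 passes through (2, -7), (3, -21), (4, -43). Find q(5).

Forward differences of the values at t = 2, 3, 4:
  q  : -7  -21  -43
  Δ  : -14  -22
  Δ^2: -8
The second differences are constant, confirming degree 2.
Interpolating (Newton forward form) and evaluating at t = 5 gives q(5) = -73.

-73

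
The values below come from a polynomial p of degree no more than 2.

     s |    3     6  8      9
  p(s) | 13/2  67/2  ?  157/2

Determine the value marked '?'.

The 3 known points determine the degree-2 polynomial uniquely.
Write p(s) = as^2 + bs + c. Substituting each data point gives a linear system:
  9a + 3b + c = 13/2
  36a + 6b + c = 67/2
  81a + 9b + c = 157/2
Solving the system yields a = 1, b = 0, c = -5/2.
So p(s) = s^2 - 5/2.
Then p(8) = 123/2.

123/2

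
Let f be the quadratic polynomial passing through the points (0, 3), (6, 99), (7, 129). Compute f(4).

51

Using the Lagrange interpolation formula with nodes 0, 6, 7:
  L_0(n) = (n - 6)(n - 7) / 42
  L_1(n) = n(n - 7) / -6
  L_2(n) = n(n - 6) / 7
Then f(n) = 3·L_0(n) + 99·L_1(n) + 129·L_2(n).
Expanding and collecting terms gives f(n) = 2n^2 + 4n + 3.
Evaluating at n = 4: f(4) = 51.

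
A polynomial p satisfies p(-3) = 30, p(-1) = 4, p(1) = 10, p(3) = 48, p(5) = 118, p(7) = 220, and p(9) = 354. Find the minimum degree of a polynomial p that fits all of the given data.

Forward differences of the values at t = -3, -1, 1, 3, 5, 7, 9:
  p  : 30  4  10  48  118  220  354
  Δ  : -26  6  38  70  102  134
  Δ^2: 32  32  32  32  32
  Δ^3: 0  0  0  0
  Δ^4: 0  0  0
  Δ^5: 0  0
  Δ^6: 0
The second differences are constant (32) and nonzero, while all higher differences vanish, so the minimal degree is 2.

2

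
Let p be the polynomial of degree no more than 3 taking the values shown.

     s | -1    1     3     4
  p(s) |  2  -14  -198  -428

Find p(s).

Using the Lagrange interpolation formula with nodes -1, 1, 3, 4:
  L_0(s) = (s - 1)(s - 3)(s - 4) / -40
  L_1(s) = (s + 1)(s - 3)(s - 4) / 12
  L_2(s) = (s + 1)(s - 1)(s - 4) / -8
  L_3(s) = (s + 1)(s - 1)(s - 3) / 15
Then p(s) = 2·L_0(s) - 14·L_1(s) - 198·L_2(s) - 428·L_3(s).
Expanding and collecting terms gives p(s) = -5s^3 - 6s^2 - 3s.
Check: p(3) = -198. ✓

p(s) = -5s^3 - 6s^2 - 3s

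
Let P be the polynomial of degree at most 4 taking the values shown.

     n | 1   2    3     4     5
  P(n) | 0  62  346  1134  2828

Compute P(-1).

14

Forward differences of the values at n = 1, 2, 3, 4, 5:
  P  : 0  62  346  1134  2828
  Δ  : 62  284  788  1694
  Δ^2: 222  504  906
  Δ^3: 282  402
  Δ^4: 120
The fourth differences are constant, confirming degree 4.
Interpolating (Newton forward form) and evaluating at n = -1 gives P(-1) = 14.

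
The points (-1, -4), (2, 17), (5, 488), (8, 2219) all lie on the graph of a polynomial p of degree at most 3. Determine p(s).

Write p(s) = as^3 + bs^2 + cs + d. Substituting each data point gives a linear system:
  -a + b - c + d = -4
  8a + 4b + 2c + d = 17
  125a + 25b + 5c + d = 488
  512a + 64b + 8c + d = 2219
Solving the system yields a = 5, b = -5, c = -3, d = 3.
So p(s) = 5s^3 - 5s^2 - 3s + 3.
Check: p(2) = 17. ✓

p(s) = 5s^3 - 5s^2 - 3s + 3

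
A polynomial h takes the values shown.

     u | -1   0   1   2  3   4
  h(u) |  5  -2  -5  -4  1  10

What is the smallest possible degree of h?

2

Forward differences of the values at u = -1, 0, 1, 2, 3, 4:
  h  : 5  -2  -5  -4  1  10
  Δ  : -7  -3  1  5  9
  Δ^2: 4  4  4  4
  Δ^3: 0  0  0
  Δ^4: 0  0
  Δ^5: 0
The second differences are constant (4) and nonzero, while all higher differences vanish, so the minimal degree is 2.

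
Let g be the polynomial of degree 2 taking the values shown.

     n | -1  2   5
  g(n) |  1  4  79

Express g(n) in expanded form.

Write g(n) = an^2 + bn + c. Substituting each data point gives a linear system:
  a - b + c = 1
  4a + 2b + c = 4
  25a + 5b + c = 79
Solving the system yields a = 4, b = -3, c = -6.
So g(n) = 4n^2 - 3n - 6.
Check: g(2) = 4. ✓

g(n) = 4n^2 - 3n - 6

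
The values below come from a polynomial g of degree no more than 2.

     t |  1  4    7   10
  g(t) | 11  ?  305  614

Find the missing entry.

104

The 3 known points determine the degree-2 polynomial uniquely.
Write g(t) = at^2 + bt + c. Substituting each data point gives a linear system:
  a + b + c = 11
  49a + 7b + c = 305
  100a + 10b + c = 614
Solving the system yields a = 6, b = 1, c = 4.
So g(t) = 6t² + t + 4.
Then g(4) = 104.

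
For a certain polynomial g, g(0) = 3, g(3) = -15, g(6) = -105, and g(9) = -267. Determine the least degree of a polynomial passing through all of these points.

Forward differences of the values at u = 0, 3, 6, 9:
  g  : 3  -15  -105  -267
  Δ  : -18  -90  -162
  Δ^2: -72  -72
  Δ^3: 0
The second differences are constant (-72) and nonzero, while all higher differences vanish, so the minimal degree is 2.

2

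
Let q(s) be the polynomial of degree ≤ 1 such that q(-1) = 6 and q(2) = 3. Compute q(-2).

7

Write q(s) = as + b. Substituting each data point gives a linear system:
  -a + b = 6
  2a + b = 3
Solving the system yields a = -1, b = 5.
So q(s) = -s + 5.
Then q(-2) = 7.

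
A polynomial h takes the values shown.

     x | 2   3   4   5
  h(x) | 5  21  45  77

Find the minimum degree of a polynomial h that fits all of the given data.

2

Forward differences of the values at x = 2, 3, 4, 5:
  h  : 5  21  45  77
  Δ  : 16  24  32
  Δ^2: 8  8
  Δ^3: 0
The second differences are constant (8) and nonzero, while all higher differences vanish, so the minimal degree is 2.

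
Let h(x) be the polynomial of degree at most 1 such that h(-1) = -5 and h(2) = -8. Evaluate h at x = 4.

-10

Using the Lagrange interpolation formula with nodes -1, 2:
  L_0(x) = (x - 2) / -3
  L_1(x) = (x + 1) / 3
Then h(x) = -5·L_0(x) - 8·L_1(x).
Expanding and collecting terms gives h(x) = -x - 6.
Evaluating at x = 4: h(4) = -10.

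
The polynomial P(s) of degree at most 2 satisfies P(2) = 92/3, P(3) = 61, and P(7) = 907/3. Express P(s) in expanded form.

P(s) = 6s^2 + (1/3)s + 6

Using the Lagrange interpolation formula with nodes 2, 3, 7:
  L_0(s) = (s - 3)(s - 7) / 5
  L_1(s) = (s - 2)(s - 7) / -4
  L_2(s) = (s - 2)(s - 3) / 20
Then P(s) = 92/3·L_0(s) + 61·L_1(s) + 907/3·L_2(s).
Expanding and collecting terms gives P(s) = 6s^2 + (1/3)s + 6.
Check: P(7) = 907/3. ✓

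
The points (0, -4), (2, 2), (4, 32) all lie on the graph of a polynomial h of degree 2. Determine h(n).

Using the Lagrange interpolation formula with nodes 0, 2, 4:
  L_0(n) = (n - 2)(n - 4) / 8
  L_1(n) = n(n - 4) / -4
  L_2(n) = n(n - 2) / 8
Then h(n) = -4·L_0(n) + 2·L_1(n) + 32·L_2(n).
Expanding and collecting terms gives h(n) = 3n^2 - 3n - 4.
Check: h(0) = -4. ✓

h(n) = 3n^2 - 3n - 4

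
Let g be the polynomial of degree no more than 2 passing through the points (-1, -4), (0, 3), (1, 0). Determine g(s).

Using the Lagrange interpolation formula with nodes -1, 0, 1:
  L_0(s) = s(s - 1) / 2
  L_1(s) = (s + 1)(s - 1) / -1
  L_2(s) = (s + 1)s / 2
Then g(s) = -4·L_0(s) + 3·L_1(s) + 0·L_2(s).
Expanding and collecting terms gives g(s) = -5s^2 + 2s + 3.
Check: g(0) = 3. ✓

g(s) = -5s^2 + 2s + 3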